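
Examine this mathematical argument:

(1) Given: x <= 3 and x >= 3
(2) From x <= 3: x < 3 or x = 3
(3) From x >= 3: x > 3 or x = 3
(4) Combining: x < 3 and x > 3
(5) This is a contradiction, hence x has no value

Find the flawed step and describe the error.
Step 4: Combining: x < 3 and x > 3

Step 4 incorrectly combines the conditions. From x <= 3 and x >= 3, the intersection is x = 3. The error treats the 'or' cases as 'and' requirements. The correct conclusion is that x = 3 is the unique solution, not that no solution exists.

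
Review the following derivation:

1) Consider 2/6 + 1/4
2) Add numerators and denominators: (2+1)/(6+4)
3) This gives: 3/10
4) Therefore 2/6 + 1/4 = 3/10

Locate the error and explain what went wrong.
Step 2: Add numerators and denominators: (2+1)/(6+4)

Step 2 incorrectly adds fractions by separately adding numerators and denominators. This is wrong. The correct method requires a common denominator: 2/6 + 1/4 = (2×4 + 1×6)/(6×4) = 14/24 = 7/12. The method used gives 3/10, which is different.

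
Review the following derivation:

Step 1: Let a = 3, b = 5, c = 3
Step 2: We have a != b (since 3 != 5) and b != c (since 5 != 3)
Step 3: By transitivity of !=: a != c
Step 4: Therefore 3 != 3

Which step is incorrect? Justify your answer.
Step 3: By transitivity of !=: a != c

Step 3 incorrectly applies transitivity to the '!=' relation. Transitivity states: if a R b and b R c, then a R c. However, '!=' is not transitive. Counterexample: 3 != 5 and 5 != 3, but 3 = 3 (both equal 3). Transitivity holds for relations like <, <=, =, but not for !=.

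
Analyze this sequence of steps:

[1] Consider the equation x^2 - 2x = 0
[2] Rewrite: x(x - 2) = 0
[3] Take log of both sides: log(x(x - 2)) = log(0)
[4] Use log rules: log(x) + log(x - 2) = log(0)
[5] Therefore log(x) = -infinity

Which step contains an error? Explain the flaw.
Step 3: Take log of both sides: log(x(x - 2)) = log(0)

Step 3 takes the logarithm of both sides, resulting in log(0) on the right side. The logarithm is only defined for positive numbers; log(0) is undefined (approaches negative infinity). This operation is invalid.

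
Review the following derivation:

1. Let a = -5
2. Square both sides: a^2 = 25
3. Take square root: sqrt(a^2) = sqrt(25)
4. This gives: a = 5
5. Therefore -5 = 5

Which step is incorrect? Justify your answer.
Step 4: This gives: a = 5

Step 4 incorrectly states that sqrt(a^2) = a. The correct identity is sqrt(a^2) = |a|. Since a = -5 < 0, we have sqrt(a^2) = |-5| = 5, not a = -5.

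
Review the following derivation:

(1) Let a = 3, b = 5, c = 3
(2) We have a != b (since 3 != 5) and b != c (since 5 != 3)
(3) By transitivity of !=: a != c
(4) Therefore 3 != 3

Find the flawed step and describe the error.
Step 3: By transitivity of !=: a != c

Step 3 incorrectly applies transitivity to the '!=' relation. Transitivity states: if a R b and b R c, then a R c. However, '!=' is not transitive. Counterexample: 3 != 5 and 5 != 3, but 3 = 3 (both equal 3). Transitivity holds for relations like <, <=, =, but not for !=.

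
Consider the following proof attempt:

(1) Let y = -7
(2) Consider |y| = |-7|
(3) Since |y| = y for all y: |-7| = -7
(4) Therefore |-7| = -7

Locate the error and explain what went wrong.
Step 3: Since |y| = y for all y: |-7| = -7

Step 3 incorrectly states that |y| = y for all y. The correct definition is |y| = y when y >= 0, and |y| = -y when y < 0. Since -7 < 0, we have |-7| = -(-7) = 7, not -7.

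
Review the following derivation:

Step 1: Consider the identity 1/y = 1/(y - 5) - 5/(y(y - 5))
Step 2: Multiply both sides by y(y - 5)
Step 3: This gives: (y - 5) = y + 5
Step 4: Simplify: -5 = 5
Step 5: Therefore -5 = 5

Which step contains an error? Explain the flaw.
Step 3: This gives: (y - 5) = y + 5

Step 3 makes a sign error when clearing denominators. Multiplying -5/(y(y - 5)) by y(y - 5) gives -5, not +5. The correct result is (y - 5) = y - 5, which is trivially true, not (y - 5) = y + 5. (Step 1 is a valid identity: 1/(y - 5) - 5/(y(y - 5)) = (y - 5)/(y(y - 5)) = 1/y.)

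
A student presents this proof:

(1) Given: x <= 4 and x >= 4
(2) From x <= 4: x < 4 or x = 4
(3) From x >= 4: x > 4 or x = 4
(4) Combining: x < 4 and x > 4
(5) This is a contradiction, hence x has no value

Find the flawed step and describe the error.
Step 4: Combining: x < 4 and x > 4

Step 4 incorrectly combines the conditions. From x <= 4 and x >= 4, the intersection is x = 4. The error treats the 'or' cases as 'and' requirements. The correct conclusion is that x = 4 is the unique solution, not that no solution exists.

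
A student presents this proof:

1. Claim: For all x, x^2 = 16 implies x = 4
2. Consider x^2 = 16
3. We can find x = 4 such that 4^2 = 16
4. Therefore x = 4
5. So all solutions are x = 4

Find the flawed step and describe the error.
Step 4: Therefore x = 4

Step 4 incorrectly concludes that x = 4 is the only solution. The proof shows that x = 4 is A solution (existence), but does not show it is the ONLY solution (uniqueness). In fact, x = -4 is also a solution since (-4)^2 = 16. Finding one solution doesn't prove there are no others.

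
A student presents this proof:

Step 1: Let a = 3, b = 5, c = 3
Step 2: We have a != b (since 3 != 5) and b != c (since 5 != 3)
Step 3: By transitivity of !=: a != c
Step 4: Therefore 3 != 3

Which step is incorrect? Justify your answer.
Step 3: By transitivity of !=: a != c

Step 3 incorrectly applies transitivity to the '!=' relation. Transitivity states: if a R b and b R c, then a R c. However, '!=' is not transitive. Counterexample: 3 != 5 and 5 != 3, but 3 = 3 (both equal 3). Transitivity holds for relations like <, <=, =, but not for !=.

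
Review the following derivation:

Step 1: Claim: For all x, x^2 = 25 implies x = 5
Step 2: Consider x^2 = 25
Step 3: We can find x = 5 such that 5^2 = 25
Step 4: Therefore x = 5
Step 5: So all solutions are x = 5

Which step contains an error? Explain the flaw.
Step 4: Therefore x = 5

Step 4 incorrectly concludes that x = 5 is the only solution. The proof shows that x = 5 is A solution (existence), but does not show it is the ONLY solution (uniqueness). In fact, x = -5 is also a solution since (-5)^2 = 25. Finding one solution doesn't prove there are no others.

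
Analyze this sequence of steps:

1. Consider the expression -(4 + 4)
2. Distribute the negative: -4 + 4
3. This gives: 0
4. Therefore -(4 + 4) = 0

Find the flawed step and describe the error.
Step 2: Distribute the negative: -4 + 4

Step 2 incorrectly distributes the negative sign. The correct distribution is -(4 + 4) = -4 - 4 = -8. The negative must be applied to both terms, not just the first. The error treats -(4 + 4) as -4 + 4, which equals 0 instead of -8.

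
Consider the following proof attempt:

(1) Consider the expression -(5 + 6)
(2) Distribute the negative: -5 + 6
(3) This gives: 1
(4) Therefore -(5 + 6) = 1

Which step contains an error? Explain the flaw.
Step 2: Distribute the negative: -5 + 6

Step 2 incorrectly distributes the negative sign. The correct distribution is -(5 + 6) = -5 - 6 = -11. The negative must be applied to both terms, not just the first. The error treats -(5 + 6) as -5 + 6, which equals 1 instead of -11.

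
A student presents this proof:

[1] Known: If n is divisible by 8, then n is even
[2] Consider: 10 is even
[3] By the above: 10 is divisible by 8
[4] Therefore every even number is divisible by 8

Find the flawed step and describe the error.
Step 3: By the above: 10 is divisible by 8

Step 3 commits the fallacy of affirming the consequent. The known fact 'divisible by 8 → even' does NOT imply 'even → divisible by 8'. That would be the converse, which is false. For example, 10 is even but 10 ÷ 8 = 1.25, which is not an integer.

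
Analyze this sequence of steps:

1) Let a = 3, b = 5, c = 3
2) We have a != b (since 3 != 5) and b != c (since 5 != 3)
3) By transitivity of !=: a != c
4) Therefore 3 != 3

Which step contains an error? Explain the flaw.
Step 3: By transitivity of !=: a != c

Step 3 incorrectly applies transitivity to the '!=' relation. Transitivity states: if a R b and b R c, then a R c. However, '!=' is not transitive. Counterexample: 3 != 5 and 5 != 3, but 3 = 3 (both equal 3). Transitivity holds for relations like <, <=, =, but not for !=.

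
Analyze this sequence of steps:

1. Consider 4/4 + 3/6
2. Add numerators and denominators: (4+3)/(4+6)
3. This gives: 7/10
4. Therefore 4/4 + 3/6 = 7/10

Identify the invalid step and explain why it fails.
Step 2: Add numerators and denominators: (4+3)/(4+6)

Step 2 incorrectly adds fractions by separately adding numerators and denominators. This is wrong. The correct method requires a common denominator: 4/4 + 3/6 = (4×6 + 3×4)/(4×6) = 36/24 = 3/2. The method used gives 7/10, which is different.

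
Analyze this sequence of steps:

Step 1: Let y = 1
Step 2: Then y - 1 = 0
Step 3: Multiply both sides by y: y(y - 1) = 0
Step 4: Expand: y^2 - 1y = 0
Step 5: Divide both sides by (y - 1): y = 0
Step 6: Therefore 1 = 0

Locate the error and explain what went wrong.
Step 5: Divide both sides by (y - 1): y = 0

Step 5 divides both sides by (y - 1). However, since y = 1, we have (y - 1) = 0. Division by zero is undefined, making this step invalid.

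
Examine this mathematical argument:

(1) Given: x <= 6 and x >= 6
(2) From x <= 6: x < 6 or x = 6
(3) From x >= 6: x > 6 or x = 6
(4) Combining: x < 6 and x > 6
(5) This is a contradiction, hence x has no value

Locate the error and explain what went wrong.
Step 4: Combining: x < 6 and x > 6

Step 4 incorrectly combines the conditions. From x <= 6 and x >= 6, the intersection is x = 6. The error treats the 'or' cases as 'and' requirements. The correct conclusion is that x = 6 is the unique solution, not that no solution exists.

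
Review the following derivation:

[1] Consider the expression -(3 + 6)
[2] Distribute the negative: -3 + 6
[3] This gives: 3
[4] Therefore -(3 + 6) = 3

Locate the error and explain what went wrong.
Step 2: Distribute the negative: -3 + 6

Step 2 incorrectly distributes the negative sign. The correct distribution is -(3 + 6) = -3 - 6 = -9. The negative must be applied to both terms, not just the first. The error treats -(3 + 6) as -3 + 6, which equals 3 instead of -9.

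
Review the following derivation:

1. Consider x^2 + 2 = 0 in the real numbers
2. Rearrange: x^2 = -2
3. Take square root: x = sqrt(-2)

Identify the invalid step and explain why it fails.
Step 3: Take square root: x = sqrt(-2)

Step 3 takes the square root of -2, which is negative. In the real number system, the square root of a negative number is undefined. The equation x^2 + 2 = 0 has no real solutions. Square roots of negative numbers only exist in the complex numbers.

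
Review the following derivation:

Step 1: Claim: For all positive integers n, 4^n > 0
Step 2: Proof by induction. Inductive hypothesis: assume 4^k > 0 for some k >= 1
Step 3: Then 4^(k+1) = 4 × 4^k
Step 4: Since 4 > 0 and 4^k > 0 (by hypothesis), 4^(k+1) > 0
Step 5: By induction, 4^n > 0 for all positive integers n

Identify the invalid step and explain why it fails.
Step 5: By induction, 4^n > 0 for all positive integers n

Step 5 concludes the proof by induction, but no base case was ever established. A valid induction proof requires: (1) a base case proving 4^1 > 0, and (2) an inductive step showing IF 4^k > 0 THEN 4^(k+1) > 0. Steps 2-4 correctly establish the inductive step, but without the base case the conclusion in step 5 does not follow.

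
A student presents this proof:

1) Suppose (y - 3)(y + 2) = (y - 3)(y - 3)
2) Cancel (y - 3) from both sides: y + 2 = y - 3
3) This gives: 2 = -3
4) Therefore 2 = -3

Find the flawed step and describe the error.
Step 2: Cancel (y - 3) from both sides: y + 2 = y - 3

Step 2 cancels (y - 3) from both sides. This is only valid if (y - 3) ≠ 0, i.e., y ≠ 3. When y = 3, both sides equal zero regardless of the other factors. The correct approach requires considering y = 3 as a separate case.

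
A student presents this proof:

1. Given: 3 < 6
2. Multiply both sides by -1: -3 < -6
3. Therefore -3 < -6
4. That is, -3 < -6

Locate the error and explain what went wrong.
Step 2: Multiply both sides by -1: -3 < -6

Step 2 multiplies both sides by -1 but fails to reverse the inequality sign. When multiplying (or dividing) an inequality by a negative number, the direction must be reversed. Since 3 < 6, we should get -3 > -6, i.e., -3 > -6.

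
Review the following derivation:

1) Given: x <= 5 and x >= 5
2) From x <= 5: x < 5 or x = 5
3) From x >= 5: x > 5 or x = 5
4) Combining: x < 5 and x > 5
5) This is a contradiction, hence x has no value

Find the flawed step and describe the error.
Step 4: Combining: x < 5 and x > 5

Step 4 incorrectly combines the conditions. From x <= 5 and x >= 5, the intersection is x = 5. The error treats the 'or' cases as 'and' requirements. The correct conclusion is that x = 5 is the unique solution, not that no solution exists.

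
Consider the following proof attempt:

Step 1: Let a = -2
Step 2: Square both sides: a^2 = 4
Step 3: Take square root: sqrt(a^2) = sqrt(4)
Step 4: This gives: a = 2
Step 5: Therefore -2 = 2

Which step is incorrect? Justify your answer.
Step 4: This gives: a = 2

Step 4 incorrectly states that sqrt(a^2) = a. The correct identity is sqrt(a^2) = |a|. Since a = -2 < 0, we have sqrt(a^2) = |-2| = 2, not a = -2.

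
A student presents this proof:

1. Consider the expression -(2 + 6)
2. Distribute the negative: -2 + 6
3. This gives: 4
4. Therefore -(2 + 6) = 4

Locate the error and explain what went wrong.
Step 2: Distribute the negative: -2 + 6

Step 2 incorrectly distributes the negative sign. The correct distribution is -(2 + 6) = -2 - 6 = -8. The negative must be applied to both terms, not just the first. The error treats -(2 + 6) as -2 + 6, which equals 4 instead of -8.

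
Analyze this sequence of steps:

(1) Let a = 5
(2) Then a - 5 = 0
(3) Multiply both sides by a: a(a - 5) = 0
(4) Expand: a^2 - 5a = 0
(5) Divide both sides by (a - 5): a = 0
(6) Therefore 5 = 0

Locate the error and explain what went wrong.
Step 5: Divide both sides by (a - 5): a = 0

Step 5 divides both sides by (a - 5). However, since a = 5, we have (a - 5) = 0. Division by zero is undefined, making this step invalid.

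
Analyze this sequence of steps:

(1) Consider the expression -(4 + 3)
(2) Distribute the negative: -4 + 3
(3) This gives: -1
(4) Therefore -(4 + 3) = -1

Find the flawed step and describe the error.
Step 2: Distribute the negative: -4 + 3

Step 2 incorrectly distributes the negative sign. The correct distribution is -(4 + 3) = -4 - 3 = -7. The negative must be applied to both terms, not just the first. The error treats -(4 + 3) as -4 + 3, which equals -1 instead of -7.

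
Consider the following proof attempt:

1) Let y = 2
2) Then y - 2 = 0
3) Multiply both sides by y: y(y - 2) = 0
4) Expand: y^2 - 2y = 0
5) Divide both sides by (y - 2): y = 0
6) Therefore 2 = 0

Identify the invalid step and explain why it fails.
Step 5: Divide both sides by (y - 2): y = 0

Step 5 divides both sides by (y - 2). However, since y = 2, we have (y - 2) = 0. Division by zero is undefined, making this step invalid.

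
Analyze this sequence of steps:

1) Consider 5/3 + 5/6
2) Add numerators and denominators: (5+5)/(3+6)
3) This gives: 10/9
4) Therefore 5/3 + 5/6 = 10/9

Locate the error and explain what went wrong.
Step 2: Add numerators and denominators: (5+5)/(3+6)

Step 2 incorrectly adds fractions by separately adding numerators and denominators. This is wrong. The correct method requires a common denominator: 5/3 + 5/6 = (5×6 + 5×3)/(3×6) = 45/18 = 5/2. The method used gives 10/9, which is different.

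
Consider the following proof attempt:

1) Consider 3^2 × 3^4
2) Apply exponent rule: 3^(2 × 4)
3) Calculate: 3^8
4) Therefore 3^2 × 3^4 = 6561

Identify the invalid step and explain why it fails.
Step 2: Apply exponent rule: 3^(2 × 4)

Step 2 incorrectly states that a^b × a^c = a^(b×c). The correct rule is a^b × a^c = a^(b+c). The actual value is 3^2 × 3^4 = 3^6 = 729, not 3^8 = 6561.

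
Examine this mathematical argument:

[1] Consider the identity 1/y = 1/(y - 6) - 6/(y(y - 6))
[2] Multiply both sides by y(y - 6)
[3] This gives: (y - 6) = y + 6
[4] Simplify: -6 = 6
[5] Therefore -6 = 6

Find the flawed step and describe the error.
Step 3: This gives: (y - 6) = y + 6

Step 3 makes a sign error when clearing denominators. Multiplying -6/(y(y - 6)) by y(y - 6) gives -6, not +6. The correct result is (y - 6) = y - 6, which is trivially true, not (y - 6) = y + 6. (Step 1 is a valid identity: 1/(y - 6) - 6/(y(y - 6)) = (y - 6)/(y(y - 6)) = 1/y.)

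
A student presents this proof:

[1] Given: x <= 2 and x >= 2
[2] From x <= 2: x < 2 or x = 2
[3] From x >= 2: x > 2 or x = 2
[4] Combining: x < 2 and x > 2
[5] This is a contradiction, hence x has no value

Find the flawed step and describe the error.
Step 4: Combining: x < 2 and x > 2

Step 4 incorrectly combines the conditions. From x <= 2 and x >= 2, the intersection is x = 2. The error treats the 'or' cases as 'and' requirements. The correct conclusion is that x = 2 is the unique solution, not that no solution exists.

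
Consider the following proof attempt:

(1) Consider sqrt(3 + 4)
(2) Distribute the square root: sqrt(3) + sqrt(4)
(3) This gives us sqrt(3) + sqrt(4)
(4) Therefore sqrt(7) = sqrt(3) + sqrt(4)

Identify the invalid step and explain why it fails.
Step 2: Distribute the square root: sqrt(3) + sqrt(4)

Step 2 incorrectly 'distributes' the square root over addition. The square root function does not distribute: sqrt(a + b) ≠ sqrt(a) + sqrt(b). In fact, sqrt(3 + 4) = sqrt(7) ≈ 2.6458, while sqrt(3) + sqrt(4) ≈ 3.7321.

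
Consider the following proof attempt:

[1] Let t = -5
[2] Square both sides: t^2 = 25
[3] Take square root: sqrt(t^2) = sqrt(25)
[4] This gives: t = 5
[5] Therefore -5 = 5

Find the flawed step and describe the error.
Step 4: This gives: t = 5

Step 4 incorrectly states that sqrt(t^2) = t. The correct identity is sqrt(t^2) = |t|. Since t = -5 < 0, we have sqrt(t^2) = |-5| = 5, not t = -5.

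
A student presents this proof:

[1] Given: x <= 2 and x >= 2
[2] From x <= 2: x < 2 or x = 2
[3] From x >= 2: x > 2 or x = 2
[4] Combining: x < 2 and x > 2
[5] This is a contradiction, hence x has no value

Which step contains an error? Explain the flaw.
Step 4: Combining: x < 2 and x > 2

Step 4 incorrectly combines the conditions. From x <= 2 and x >= 2, the intersection is x = 2. The error treats the 'or' cases as 'and' requirements. The correct conclusion is that x = 2 is the unique solution, not that no solution exists.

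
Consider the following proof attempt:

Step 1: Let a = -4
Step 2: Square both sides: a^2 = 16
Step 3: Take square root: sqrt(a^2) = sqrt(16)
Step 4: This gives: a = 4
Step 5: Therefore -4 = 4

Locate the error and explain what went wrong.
Step 4: This gives: a = 4

Step 4 incorrectly states that sqrt(a^2) = a. The correct identity is sqrt(a^2) = |a|. Since a = -4 < 0, we have sqrt(a^2) = |-4| = 4, not a = -4.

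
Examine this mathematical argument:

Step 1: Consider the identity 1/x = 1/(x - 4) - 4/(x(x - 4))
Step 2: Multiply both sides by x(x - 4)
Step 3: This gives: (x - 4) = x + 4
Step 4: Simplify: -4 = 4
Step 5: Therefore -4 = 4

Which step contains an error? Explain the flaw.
Step 3: This gives: (x - 4) = x + 4

Step 3 makes a sign error when clearing denominators. Multiplying -4/(x(x - 4)) by x(x - 4) gives -4, not +4. The correct result is (x - 4) = x - 4, which is trivially true, not (x - 4) = x + 4. (Step 1 is a valid identity: 1/(x - 4) - 4/(x(x - 4)) = (x - 4)/(x(x - 4)) = 1/x.)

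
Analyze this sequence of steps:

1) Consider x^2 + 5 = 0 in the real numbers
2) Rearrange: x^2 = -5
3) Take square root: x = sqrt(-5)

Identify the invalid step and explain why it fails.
Step 3: Take square root: x = sqrt(-5)

Step 3 takes the square root of -5, which is negative. In the real number system, the square root of a negative number is undefined. The equation x^2 + 5 = 0 has no real solutions. Square roots of negative numbers only exist in the complex numbers.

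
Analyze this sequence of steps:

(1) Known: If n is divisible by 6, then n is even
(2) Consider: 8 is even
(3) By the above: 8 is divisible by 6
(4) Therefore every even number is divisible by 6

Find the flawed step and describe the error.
Step 3: By the above: 8 is divisible by 6

Step 3 commits the fallacy of affirming the consequent. The known fact 'divisible by 6 → even' does NOT imply 'even → divisible by 6'. That would be the converse, which is false. For example, 8 is even but 8 ÷ 6 = 1.33, which is not an integer.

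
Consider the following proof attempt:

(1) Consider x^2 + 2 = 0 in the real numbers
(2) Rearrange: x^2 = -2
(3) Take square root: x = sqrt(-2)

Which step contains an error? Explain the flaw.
Step 3: Take square root: x = sqrt(-2)

Step 3 takes the square root of -2, which is negative. In the real number system, the square root of a negative number is undefined. The equation x^2 + 2 = 0 has no real solutions. Square roots of negative numbers only exist in the complex numbers.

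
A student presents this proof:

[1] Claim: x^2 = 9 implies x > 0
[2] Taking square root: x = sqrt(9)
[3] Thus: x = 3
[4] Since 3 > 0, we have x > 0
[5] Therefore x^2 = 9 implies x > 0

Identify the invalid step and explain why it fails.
Step 2: Taking square root: x = sqrt(9)

Step 2 takes the square root and assumes the positive root only. The equation x^2 = 9 actually has two solutions: x = 3 and x = -3. The proof silently assumes x > 0 without justification, then uses this assumption to conclude x > 0, which is circular. The counterexample x = -3 shows the claim is false.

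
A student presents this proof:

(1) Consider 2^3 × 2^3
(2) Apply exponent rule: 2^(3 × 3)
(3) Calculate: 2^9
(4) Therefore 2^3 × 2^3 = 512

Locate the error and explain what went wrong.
Step 2: Apply exponent rule: 2^(3 × 3)

Step 2 incorrectly states that a^b × a^c = a^(b×c). The correct rule is a^b × a^c = a^(b+c). The actual value is 2^3 × 2^3 = 2^6 = 64, not 2^9 = 512.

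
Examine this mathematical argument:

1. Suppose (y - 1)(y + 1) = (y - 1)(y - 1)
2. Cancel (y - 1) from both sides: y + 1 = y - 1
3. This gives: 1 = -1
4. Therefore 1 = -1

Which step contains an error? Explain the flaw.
Step 2: Cancel (y - 1) from both sides: y + 1 = y - 1

Step 2 cancels (y - 1) from both sides. This is only valid if (y - 1) ≠ 0, i.e., y ≠ 1. When y = 1, both sides equal zero regardless of the other factors. The correct approach requires considering y = 1 as a separate case.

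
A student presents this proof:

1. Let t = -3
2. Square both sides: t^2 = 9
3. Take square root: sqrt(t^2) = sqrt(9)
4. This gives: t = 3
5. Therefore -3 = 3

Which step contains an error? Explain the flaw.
Step 4: This gives: t = 3

Step 4 incorrectly states that sqrt(t^2) = t. The correct identity is sqrt(t^2) = |t|. Since t = -3 < 0, we have sqrt(t^2) = |-3| = 3, not t = -3.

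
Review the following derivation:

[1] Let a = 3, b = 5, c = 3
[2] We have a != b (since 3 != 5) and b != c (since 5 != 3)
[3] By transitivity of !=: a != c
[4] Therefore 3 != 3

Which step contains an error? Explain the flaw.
Step 3: By transitivity of !=: a != c

Step 3 incorrectly applies transitivity to the '!=' relation. Transitivity states: if a R b and b R c, then a R c. However, '!=' is not transitive. Counterexample: 3 != 5 and 5 != 3, but 3 = 3 (both equal 3). Transitivity holds for relations like <, <=, =, but not for !=.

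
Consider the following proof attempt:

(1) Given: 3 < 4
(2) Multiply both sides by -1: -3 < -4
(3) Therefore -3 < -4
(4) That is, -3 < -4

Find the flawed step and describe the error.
Step 2: Multiply both sides by -1: -3 < -4

Step 2 multiplies both sides by -1 but fails to reverse the inequality sign. When multiplying (or dividing) an inequality by a negative number, the direction must be reversed. Since 3 < 4, we should get -3 > -4, i.e., -3 > -4.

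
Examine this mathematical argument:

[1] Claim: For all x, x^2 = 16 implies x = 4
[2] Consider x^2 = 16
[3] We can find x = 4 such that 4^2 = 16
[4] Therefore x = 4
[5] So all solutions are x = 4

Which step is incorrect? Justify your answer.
Step 4: Therefore x = 4

Step 4 incorrectly concludes that x = 4 is the only solution. The proof shows that x = 4 is A solution (existence), but does not show it is the ONLY solution (uniqueness). In fact, x = -4 is also a solution since (-4)^2 = 16. Finding one solution doesn't prove there are no others.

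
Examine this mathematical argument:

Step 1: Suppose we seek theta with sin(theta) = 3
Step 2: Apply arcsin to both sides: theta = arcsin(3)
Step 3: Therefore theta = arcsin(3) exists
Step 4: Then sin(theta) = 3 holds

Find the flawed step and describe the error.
Step 2: Apply arcsin to both sides: theta = arcsin(3)

Step 2 applies arcsin to 3. However, arcsin(x) is only defined for x in [-1, 1] because sin(theta) can only produce values in that range. Since |3| > 1, arcsin(3) is undefined. There is no angle whose sine equals 3.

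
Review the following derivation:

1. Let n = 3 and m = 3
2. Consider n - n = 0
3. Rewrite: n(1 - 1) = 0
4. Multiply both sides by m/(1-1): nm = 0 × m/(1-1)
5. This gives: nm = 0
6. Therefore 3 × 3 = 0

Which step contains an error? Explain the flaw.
Step 4: Multiply both sides by m/(1-1): nm = 0 × m/(1-1)

Step 4 multiplies both sides by m/(1-1). However, 1-1 = 0, so this is multiplication by m/0, which is undefined. We cannot multiply by an undefined expression.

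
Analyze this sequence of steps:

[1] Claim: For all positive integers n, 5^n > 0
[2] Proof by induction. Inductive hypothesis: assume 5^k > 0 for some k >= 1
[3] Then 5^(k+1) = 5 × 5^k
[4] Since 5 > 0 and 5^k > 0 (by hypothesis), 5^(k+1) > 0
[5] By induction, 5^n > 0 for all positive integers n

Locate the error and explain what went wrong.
Step 5: By induction, 5^n > 0 for all positive integers n

Step 5 concludes the proof by induction, but no base case was ever established. A valid induction proof requires: (1) a base case proving 5^1 > 0, and (2) an inductive step showing IF 5^k > 0 THEN 5^(k+1) > 0. Steps 2-4 correctly establish the inductive step, but without the base case the conclusion in step 5 does not follow.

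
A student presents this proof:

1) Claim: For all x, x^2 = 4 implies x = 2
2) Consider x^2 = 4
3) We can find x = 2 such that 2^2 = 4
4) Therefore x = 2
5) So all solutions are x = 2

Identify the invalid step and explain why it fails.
Step 4: Therefore x = 2

Step 4 incorrectly concludes that x = 2 is the only solution. The proof shows that x = 2 is A solution (existence), but does not show it is the ONLY solution (uniqueness). In fact, x = -2 is also a solution since (-2)^2 = 4. Finding one solution doesn't prove there are no others.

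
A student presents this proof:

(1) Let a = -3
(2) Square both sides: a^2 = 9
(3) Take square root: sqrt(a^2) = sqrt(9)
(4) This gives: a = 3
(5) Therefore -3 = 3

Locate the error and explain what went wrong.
Step 4: This gives: a = 3

Step 4 incorrectly states that sqrt(a^2) = a. The correct identity is sqrt(a^2) = |a|. Since a = -3 < 0, we have sqrt(a^2) = |-3| = 3, not a = -3.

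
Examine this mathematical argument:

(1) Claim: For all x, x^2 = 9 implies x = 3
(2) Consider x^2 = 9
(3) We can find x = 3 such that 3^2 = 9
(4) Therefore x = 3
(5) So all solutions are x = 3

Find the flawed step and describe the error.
Step 4: Therefore x = 3

Step 4 incorrectly concludes that x = 3 is the only solution. The proof shows that x = 3 is A solution (existence), but does not show it is the ONLY solution (uniqueness). In fact, x = -3 is also a solution since (-3)^2 = 9. Finding one solution doesn't prove there are no others.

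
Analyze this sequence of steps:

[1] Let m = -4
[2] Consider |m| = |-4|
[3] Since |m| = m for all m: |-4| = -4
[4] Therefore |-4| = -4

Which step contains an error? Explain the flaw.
Step 3: Since |m| = m for all m: |-4| = -4

Step 3 incorrectly states that |m| = m for all m. The correct definition is |m| = m when m >= 0, and |m| = -m when m < 0. Since -4 < 0, we have |-4| = -(-4) = 4, not -4.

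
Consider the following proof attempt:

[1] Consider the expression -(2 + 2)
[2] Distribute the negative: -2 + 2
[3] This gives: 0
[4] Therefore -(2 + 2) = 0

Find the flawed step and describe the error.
Step 2: Distribute the negative: -2 + 2

Step 2 incorrectly distributes the negative sign. The correct distribution is -(2 + 2) = -2 - 2 = -4. The negative must be applied to both terms, not just the first. The error treats -(2 + 2) as -2 + 2, which equals 0 instead of -4.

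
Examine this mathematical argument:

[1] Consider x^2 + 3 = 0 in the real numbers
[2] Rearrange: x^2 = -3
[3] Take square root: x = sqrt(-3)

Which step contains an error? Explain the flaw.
Step 3: Take square root: x = sqrt(-3)

Step 3 takes the square root of -3, which is negative. In the real number system, the square root of a negative number is undefined. The equation x^2 + 3 = 0 has no real solutions. Square roots of negative numbers only exist in the complex numbers.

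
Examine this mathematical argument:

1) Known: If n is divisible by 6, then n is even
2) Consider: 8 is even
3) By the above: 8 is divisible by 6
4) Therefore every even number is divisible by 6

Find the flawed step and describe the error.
Step 3: By the above: 8 is divisible by 6

Step 3 commits the fallacy of affirming the consequent. The known fact 'divisible by 6 → even' does NOT imply 'even → divisible by 6'. That would be the converse, which is false. For example, 8 is even but 8 ÷ 6 = 1.33, which is not an integer.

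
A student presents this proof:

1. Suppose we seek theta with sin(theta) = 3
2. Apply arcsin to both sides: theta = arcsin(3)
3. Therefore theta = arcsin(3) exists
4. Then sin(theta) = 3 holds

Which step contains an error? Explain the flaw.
Step 2: Apply arcsin to both sides: theta = arcsin(3)

Step 2 applies arcsin to 3. However, arcsin(x) is only defined for x in [-1, 1] because sin(theta) can only produce values in that range. Since |3| > 1, arcsin(3) is undefined. There is no angle whose sine equals 3.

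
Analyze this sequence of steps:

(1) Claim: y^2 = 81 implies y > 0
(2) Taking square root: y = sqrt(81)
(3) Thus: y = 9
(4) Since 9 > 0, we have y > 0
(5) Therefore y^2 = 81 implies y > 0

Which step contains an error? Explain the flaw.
Step 2: Taking square root: y = sqrt(81)

Step 2 takes the square root and assumes the positive root only. The equation y^2 = 81 actually has two solutions: y = 9 and y = -9. The proof silently assumes y > 0 without justification, then uses this assumption to conclude y > 0, which is circular. The counterexample y = -9 shows the claim is false.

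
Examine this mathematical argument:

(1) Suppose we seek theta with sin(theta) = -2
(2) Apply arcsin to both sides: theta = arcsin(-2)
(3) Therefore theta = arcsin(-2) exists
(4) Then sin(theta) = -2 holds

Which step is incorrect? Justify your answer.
Step 2: Apply arcsin to both sides: theta = arcsin(-2)

Step 2 applies arcsin to -2. However, arcsin(x) is only defined for x in [-1, 1] because sin(theta) can only produce values in that range. Since |-2| > 1, arcsin(-2) is undefined. There is no angle whose sine equals -2.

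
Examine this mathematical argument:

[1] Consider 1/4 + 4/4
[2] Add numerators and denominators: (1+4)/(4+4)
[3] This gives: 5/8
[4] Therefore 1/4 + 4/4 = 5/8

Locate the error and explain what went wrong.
Step 2: Add numerators and denominators: (1+4)/(4+4)

Step 2 incorrectly adds fractions by separately adding numerators and denominators. This is wrong. The correct method requires a common denominator: 1/4 + 4/4 = (1×4 + 4×4)/(4×4) = 20/16 = 5/4. The method used gives 5/8, which is different.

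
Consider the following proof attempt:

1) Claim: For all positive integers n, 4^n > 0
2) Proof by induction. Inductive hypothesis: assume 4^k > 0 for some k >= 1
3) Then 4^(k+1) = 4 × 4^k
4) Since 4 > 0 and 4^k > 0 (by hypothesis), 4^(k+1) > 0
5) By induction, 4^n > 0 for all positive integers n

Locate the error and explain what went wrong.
Step 5: By induction, 4^n > 0 for all positive integers n

Step 5 concludes the proof by induction, but no base case was ever established. A valid induction proof requires: (1) a base case proving 4^1 > 0, and (2) an inductive step showing IF 4^k > 0 THEN 4^(k+1) > 0. Steps 2-4 correctly establish the inductive step, but without the base case the conclusion in step 5 does not follow.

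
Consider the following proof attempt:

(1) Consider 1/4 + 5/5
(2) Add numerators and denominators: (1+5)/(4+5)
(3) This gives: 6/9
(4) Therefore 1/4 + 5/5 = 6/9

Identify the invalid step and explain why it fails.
Step 2: Add numerators and denominators: (1+5)/(4+5)

Step 2 incorrectly adds fractions by separately adding numerators and denominators. This is wrong. The correct method requires a common denominator: 1/4 + 5/5 = (1×5 + 5×4)/(4×5) = 25/20 = 5/4. The method used gives 6/9, which is different.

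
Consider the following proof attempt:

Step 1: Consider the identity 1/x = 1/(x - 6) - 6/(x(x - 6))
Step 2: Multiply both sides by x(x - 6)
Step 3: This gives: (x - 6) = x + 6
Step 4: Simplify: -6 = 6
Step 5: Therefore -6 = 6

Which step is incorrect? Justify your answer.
Step 3: This gives: (x - 6) = x + 6

Step 3 makes a sign error when clearing denominators. Multiplying -6/(x(x - 6)) by x(x - 6) gives -6, not +6. The correct result is (x - 6) = x - 6, which is trivially true, not (x - 6) = x + 6. (Step 1 is a valid identity: 1/(x - 6) - 6/(x(x - 6)) = (x - 6)/(x(x - 6)) = 1/x.)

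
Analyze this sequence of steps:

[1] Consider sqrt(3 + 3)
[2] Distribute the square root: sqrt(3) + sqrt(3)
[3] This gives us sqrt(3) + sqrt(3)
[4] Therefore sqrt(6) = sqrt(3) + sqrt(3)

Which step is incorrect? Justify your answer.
Step 2: Distribute the square root: sqrt(3) + sqrt(3)

Step 2 incorrectly 'distributes' the square root over addition. The square root function does not distribute: sqrt(a + b) ≠ sqrt(a) + sqrt(b). In fact, sqrt(3 + 3) = sqrt(6) ≈ 2.4495, while sqrt(3) + sqrt(3) ≈ 3.4641.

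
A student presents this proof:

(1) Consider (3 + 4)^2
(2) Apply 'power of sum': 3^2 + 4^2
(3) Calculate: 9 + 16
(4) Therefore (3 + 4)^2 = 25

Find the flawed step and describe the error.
Step 2: Apply 'power of sum': 3^2 + 4^2

Step 2 incorrectly applies a non-existent rule '(a+b)^n = a^n + b^n'. This is false in general. The correct expansion uses the binomial theorem. The actual value is (3 + 4)^2 = 7^2 = 49, not 25.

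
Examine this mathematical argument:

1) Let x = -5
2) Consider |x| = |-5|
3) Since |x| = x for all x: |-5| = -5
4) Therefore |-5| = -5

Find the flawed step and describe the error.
Step 3: Since |x| = x for all x: |-5| = -5

Step 3 incorrectly states that |x| = x for all x. The correct definition is |x| = x when x >= 0, and |x| = -x when x < 0. Since -5 < 0, we have |-5| = -(-5) = 5, not -5.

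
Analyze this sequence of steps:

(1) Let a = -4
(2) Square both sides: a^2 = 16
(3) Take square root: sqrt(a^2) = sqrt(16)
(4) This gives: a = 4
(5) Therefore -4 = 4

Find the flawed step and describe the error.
Step 4: This gives: a = 4

Step 4 incorrectly states that sqrt(a^2) = a. The correct identity is sqrt(a^2) = |a|. Since a = -4 < 0, we have sqrt(a^2) = |-4| = 4, not a = -4.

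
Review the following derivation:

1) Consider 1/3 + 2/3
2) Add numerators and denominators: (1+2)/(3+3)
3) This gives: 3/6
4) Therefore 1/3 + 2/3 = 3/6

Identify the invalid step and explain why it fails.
Step 2: Add numerators and denominators: (1+2)/(3+3)

Step 2 incorrectly adds fractions by separately adding numerators and denominators. This is wrong. The correct method requires a common denominator: 1/3 + 2/3 = (1×3 + 2×3)/(3×3) = 9/9 = 1. The method used gives 3/6, which is different.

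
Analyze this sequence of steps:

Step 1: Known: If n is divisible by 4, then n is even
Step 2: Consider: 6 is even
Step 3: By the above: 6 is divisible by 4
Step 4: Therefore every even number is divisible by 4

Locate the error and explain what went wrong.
Step 3: By the above: 6 is divisible by 4

Step 3 commits the fallacy of affirming the consequent. The known fact 'divisible by 4 → even' does NOT imply 'even → divisible by 4'. That would be the converse, which is false. For example, 6 is even but 6 ÷ 4 = 1.50, which is not an integer.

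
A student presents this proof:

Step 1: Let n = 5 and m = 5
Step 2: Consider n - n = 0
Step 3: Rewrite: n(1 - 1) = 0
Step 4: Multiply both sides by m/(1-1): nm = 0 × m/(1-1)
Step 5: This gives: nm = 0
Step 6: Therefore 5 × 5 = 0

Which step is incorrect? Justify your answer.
Step 4: Multiply both sides by m/(1-1): nm = 0 × m/(1-1)

Step 4 multiplies both sides by m/(1-1). However, 1-1 = 0, so this is multiplication by m/0, which is undefined. We cannot multiply by an undefined expression.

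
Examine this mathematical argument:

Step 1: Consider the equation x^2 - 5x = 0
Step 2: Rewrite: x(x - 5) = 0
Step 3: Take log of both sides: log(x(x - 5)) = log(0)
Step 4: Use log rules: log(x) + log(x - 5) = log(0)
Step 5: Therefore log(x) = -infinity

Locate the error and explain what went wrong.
Step 3: Take log of both sides: log(x(x - 5)) = log(0)

Step 3 takes the logarithm of both sides, resulting in log(0) on the right side. The logarithm is only defined for positive numbers; log(0) is undefined (approaches negative infinity). This operation is invalid.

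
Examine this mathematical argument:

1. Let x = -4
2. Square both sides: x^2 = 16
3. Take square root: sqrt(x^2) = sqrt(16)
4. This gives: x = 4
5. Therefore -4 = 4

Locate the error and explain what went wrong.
Step 4: This gives: x = 4

Step 4 incorrectly states that sqrt(x^2) = x. The correct identity is sqrt(x^2) = |x|. Since x = -4 < 0, we have sqrt(x^2) = |-4| = 4, not x = -4.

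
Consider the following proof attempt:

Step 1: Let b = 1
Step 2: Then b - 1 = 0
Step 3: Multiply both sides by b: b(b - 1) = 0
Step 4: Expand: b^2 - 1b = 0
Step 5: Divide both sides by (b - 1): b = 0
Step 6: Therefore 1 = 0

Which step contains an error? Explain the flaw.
Step 5: Divide both sides by (b - 1): b = 0

Step 5 divides both sides by (b - 1). However, since b = 1, we have (b - 1) = 0. Division by zero is undefined, making this step invalid.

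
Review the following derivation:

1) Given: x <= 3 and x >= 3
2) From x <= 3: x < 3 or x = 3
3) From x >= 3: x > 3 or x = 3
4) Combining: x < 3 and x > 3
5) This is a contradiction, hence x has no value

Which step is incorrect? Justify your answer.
Step 4: Combining: x < 3 and x > 3

Step 4 incorrectly combines the conditions. From x <= 3 and x >= 3, the intersection is x = 3. The error treats the 'or' cases as 'and' requirements. The correct conclusion is that x = 3 is the unique solution, not that no solution exists.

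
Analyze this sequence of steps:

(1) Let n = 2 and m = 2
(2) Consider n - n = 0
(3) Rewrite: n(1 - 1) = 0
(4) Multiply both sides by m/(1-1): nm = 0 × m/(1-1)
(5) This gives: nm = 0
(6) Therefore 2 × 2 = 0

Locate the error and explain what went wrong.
Step 4: Multiply both sides by m/(1-1): nm = 0 × m/(1-1)

Step 4 multiplies both sides by m/(1-1). However, 1-1 = 0, so this is multiplication by m/0, which is undefined. We cannot multiply by an undefined expression.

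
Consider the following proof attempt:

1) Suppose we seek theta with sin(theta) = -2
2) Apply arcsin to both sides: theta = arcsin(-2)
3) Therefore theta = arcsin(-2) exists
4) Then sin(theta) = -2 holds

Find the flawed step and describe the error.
Step 2: Apply arcsin to both sides: theta = arcsin(-2)

Step 2 applies arcsin to -2. However, arcsin(x) is only defined for x in [-1, 1] because sin(theta) can only produce values in that range. Since |-2| > 1, arcsin(-2) is undefined. There is no angle whose sine equals -2.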